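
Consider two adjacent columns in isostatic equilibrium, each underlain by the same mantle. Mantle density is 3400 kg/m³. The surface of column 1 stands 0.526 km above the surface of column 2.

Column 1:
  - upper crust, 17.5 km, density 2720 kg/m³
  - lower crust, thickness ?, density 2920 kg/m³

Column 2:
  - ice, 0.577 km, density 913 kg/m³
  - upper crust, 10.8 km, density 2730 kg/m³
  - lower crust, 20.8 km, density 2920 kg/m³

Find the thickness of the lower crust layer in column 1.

Take the compensation level at the base of the deeper column (depth z_c below the surface of column 1) and equate Σ ρ_i t_i down to z_c; mantle fills any gap and the z_c terms cancel.
Column 1: 17.5×2720 + x×2920 + (z_c − 17.5 − x)×3400
Column 2: 0.526×0 + 0.577×913 + 10.8×2730 + 20.8×2920 + (z_c − 0.526 − 32.177)×3400
The z_c×3400 term appears on both sides and cancels. Collect the known terms of each column as K = Σ(ρt)_known − 3400 × (depth of known layers): K_1 = 47600 − 3400×17.5 = −11900; K_2 = 90746.801 − 3400×(0.526 + 32.177) = −20443.399.
Balance: K_1 − x×(3400 − 2920) = K_2, so x = (K_1 − K_2)/(3400 − 2920) = 8543.4/480 = 17.8 km.

17.8 km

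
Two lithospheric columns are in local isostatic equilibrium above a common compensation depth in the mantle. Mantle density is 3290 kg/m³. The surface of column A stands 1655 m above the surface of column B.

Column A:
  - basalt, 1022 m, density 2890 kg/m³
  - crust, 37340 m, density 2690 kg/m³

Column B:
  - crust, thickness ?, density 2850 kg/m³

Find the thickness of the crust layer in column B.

Take the compensation level at the base of the deeper column (depth z_c below the surface of column A) and equate Σ ρ_i t_i down to z_c; mantle fills any gap and the z_c terms cancel.
Column A: 1022×2890 + 37340×2690 + (z_c − 38362)×3290
Column B: 1655×0 + x×2850 + (z_c − 1655 − 0 − x)×3290
The z_c×3290 term appears on both sides and cancels. Collect the known terms of each column as K = Σ(ρt)_known − 3290 × (depth of known layers): K_A = 103398180 − 3290×38362 = −22812800; K_B = 0 − 3290×(1655 + 0) = −5444950.
Balance: K_A = K_B − x×(3290 − 2850), so x = (K_B − K_A)/(3290 − 2850) = 17367800/440 = 39500 m.

39500 m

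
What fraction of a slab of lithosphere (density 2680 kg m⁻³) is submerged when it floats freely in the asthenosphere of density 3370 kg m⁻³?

Submerged fraction = ρ_obj/ρ_fluid = 2680/3370 = 79.5%.

79.5%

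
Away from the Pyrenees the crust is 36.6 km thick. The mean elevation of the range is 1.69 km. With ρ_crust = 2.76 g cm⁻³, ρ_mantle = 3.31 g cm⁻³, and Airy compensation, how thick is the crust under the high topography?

46.8 km

Root depth r = h ρ_c / (ρ_m − ρ_c) = 1.69 km × 2.76 / 0.55 = 8.481 km.
Total thickness = T + h + r = 36.6 km + 1.69 km + 8.481 km = 46.8 km.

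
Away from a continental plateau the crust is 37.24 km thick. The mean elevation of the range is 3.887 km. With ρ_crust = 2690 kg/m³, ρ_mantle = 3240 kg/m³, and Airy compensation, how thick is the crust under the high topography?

60.1 km

Root depth r = h ρ_c / (ρ_m − ρ_c) = 3.887 km × 2690 / 550 = 19.01 km.
Total thickness = T + h + r = 37.24 km + 3.887 km + 19.01 km = 60.1 km.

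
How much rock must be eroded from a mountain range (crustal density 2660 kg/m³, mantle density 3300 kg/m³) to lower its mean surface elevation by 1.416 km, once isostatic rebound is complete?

Net drop Δ = e − u = e − e ρ_c/ρ_m = e (ρ_m − ρ_c)/ρ_m.
e = Δ ρ_m/(ρ_m − ρ_c) = 1.416 km × 3300/640 = 7.3 km.

7.3 km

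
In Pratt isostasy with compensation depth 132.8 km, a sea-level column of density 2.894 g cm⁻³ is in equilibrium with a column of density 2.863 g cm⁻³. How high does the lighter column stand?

ρ_ref D = ρ (D + h) → h = D (ρ_ref − ρ)/ρ.
h = 132.8 km × (2.894 − 2.863)/2.863 = 1.44 km.

1.44 km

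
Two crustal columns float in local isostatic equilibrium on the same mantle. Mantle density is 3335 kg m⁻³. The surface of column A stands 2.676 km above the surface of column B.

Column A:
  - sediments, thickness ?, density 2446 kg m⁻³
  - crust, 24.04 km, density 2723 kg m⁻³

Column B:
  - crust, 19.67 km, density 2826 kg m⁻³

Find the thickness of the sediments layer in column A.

4.75 km

Take the compensation level at the base of the deeper column (depth z_c below the surface of column A) and equate Σ ρ_i t_i down to z_c; mantle fills any gap and the z_c terms cancel.
Column A: x×2446 + 24.04×2723 + (z_c − 24.04 − x)×3335
Column B: 2.676×0 + 19.67×2826 + (z_c − 2.676 − 19.67)×3335
The z_c×3335 term appears on both sides and cancels. Collect the known terms of each column as K = Σ(ρt)_known − 3335 × (depth of known layers): K_A = 65460.92 − 3335×24.04 = −14712.48; K_B = 55587.42 − 3335×(2.676 + 19.67) = −18936.49.
Balance: K_A − x×(3335 − 2446) = K_B, so x = (K_A − K_B)/(3335 − 2446) = 4224.01/889 = 4.75 km.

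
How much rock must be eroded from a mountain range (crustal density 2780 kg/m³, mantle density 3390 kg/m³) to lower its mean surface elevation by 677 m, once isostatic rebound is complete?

3760 m

Net drop Δ = e − u = e − e ρ_c/ρ_m = e (ρ_m − ρ_c)/ρ_m.
e = Δ ρ_m/(ρ_m − ρ_c) = 677 m × 3390/610 = 3760 m.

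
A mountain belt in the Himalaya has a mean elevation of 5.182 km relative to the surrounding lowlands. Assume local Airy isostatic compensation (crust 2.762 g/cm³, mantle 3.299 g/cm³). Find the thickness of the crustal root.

For local isostatic compensation: the weight of the topography is balanced by the buoyancy of the root, ρ_c h = (ρ_m − ρ_c) r.
r = h · ρ_c / (ρ_m − ρ_c) = 5.182 km × 2.762 / (3.299 − 2.762) = 26.7 km.

26.7 km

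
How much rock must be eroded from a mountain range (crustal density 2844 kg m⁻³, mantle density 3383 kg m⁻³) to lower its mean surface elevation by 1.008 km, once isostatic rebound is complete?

Net drop Δ = e − u = e − e ρ_c/ρ_m = e (ρ_m − ρ_c)/ρ_m.
e = Δ ρ_m/(ρ_m − ρ_c) = 1.008 km × 3383/539 = 6.33 km.

6.33 km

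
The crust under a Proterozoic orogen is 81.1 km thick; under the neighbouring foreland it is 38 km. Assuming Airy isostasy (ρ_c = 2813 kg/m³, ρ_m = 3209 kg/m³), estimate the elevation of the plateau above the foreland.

5.32 km

Excess crust Δ = 81.1 km − 38 km = 43.1 km, split between elevation h and root r with h + r = Δ.
Airy balance ρ_c h = (ρ_m − ρ_c) r gives r = h ρ_c/(ρ_m − ρ_c), so h (1 + ρ_c/(ρ_m − ρ_c)) = Δ, i.e. h = Δ (ρ_m − ρ_c)/ρ_m.
h = 43.1 km × 396/3209 = 5.32 km.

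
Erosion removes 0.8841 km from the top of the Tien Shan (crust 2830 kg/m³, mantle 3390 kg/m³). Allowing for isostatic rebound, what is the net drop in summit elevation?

Rebound u = e ρ_c/ρ_m = 0.8841 km × 2830/3390 = 0.7381 km.
Net surface drop = e − u = 0.8841 km − 0.7381 km = e (ρ_m − ρ_c)/ρ_m = 0.146 km.

0.146 km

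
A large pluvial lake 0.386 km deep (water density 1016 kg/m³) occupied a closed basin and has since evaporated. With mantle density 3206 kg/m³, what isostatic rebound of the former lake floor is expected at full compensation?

u = d ρ_w/ρ_m = 0.386 km × 1016/3206 = 0.122 km.

0.122 km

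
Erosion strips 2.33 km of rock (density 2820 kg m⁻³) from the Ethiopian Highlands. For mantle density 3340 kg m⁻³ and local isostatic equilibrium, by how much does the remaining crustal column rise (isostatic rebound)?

Unloading: uplift u = e ρ_c/ρ_m = 2.33 km × 2820/3340 = 1.97 km.

1.97 km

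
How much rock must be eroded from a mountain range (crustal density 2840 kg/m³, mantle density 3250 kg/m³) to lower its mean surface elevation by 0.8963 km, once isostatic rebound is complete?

Net drop Δ = e − u = e − e ρ_c/ρ_m = e (ρ_m − ρ_c)/ρ_m.
e = Δ ρ_m/(ρ_m − ρ_c) = 0.8963 km × 3250/410 = 7.1 km.

7.1 km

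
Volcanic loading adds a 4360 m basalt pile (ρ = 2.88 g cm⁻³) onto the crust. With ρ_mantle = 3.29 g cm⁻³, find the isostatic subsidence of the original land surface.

Subaerial loading: s = t ρ_load / ρ_m.
s = 4360 m × 2.88/3.29 = 3820 m.

3820 m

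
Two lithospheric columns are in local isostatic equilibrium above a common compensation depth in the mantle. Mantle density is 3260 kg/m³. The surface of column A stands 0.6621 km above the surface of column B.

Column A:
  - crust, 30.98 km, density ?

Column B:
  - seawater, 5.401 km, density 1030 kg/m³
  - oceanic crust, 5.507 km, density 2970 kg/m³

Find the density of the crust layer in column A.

Take the compensation level at the base of the deeper column (depth z_c below the surface of column A) and equate Σ ρ_i t_i down to z_c; mantle fills any gap and the z_c terms cancel.
Column A: 30.98×ρ + (z_c − 30.98)×3260
Column B: 0.6621×0 + 5.401×1030 + 5.507×2970 + (z_c − 0.6621 − 10.908)×3260
The z_c×3260 term appears on both sides and cancels. Collect the known terms of each column as K = Σ(ρt)_known − 3260 × (depth of known layers): K_A = 0 − 3260×30.98 = −100994.8; K_B = 21918.82 − 3260×(0.6621 + 10.908) = −15799.706.
Balance: K_A + 30.98×ρ = K_B, so ρ = (K_B − K_A)/30.98 = 85195.1/30.98 = 2750 kg/m³.

2750 kg/m³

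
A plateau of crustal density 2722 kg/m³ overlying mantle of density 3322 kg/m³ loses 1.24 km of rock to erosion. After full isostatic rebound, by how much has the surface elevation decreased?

Rebound u = e ρ_c/ρ_m = 1.24 km × 2722/3322 = 1.016 km.
Net surface drop = e − u = 1.24 km − 1.016 km = e (ρ_m − ρ_c)/ρ_m = 0.224 km.

0.224 km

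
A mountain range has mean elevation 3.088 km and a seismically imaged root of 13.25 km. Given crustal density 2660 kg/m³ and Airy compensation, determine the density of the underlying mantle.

Airy balance: ρ_c h = (ρ_m − ρ_c) r → ρ_m = ρ_c (1 + h/r).
ρ_m = 2660 × (1 + 3.088 km/13.25 km) = 3280 kg/m³.

3280 kg/m³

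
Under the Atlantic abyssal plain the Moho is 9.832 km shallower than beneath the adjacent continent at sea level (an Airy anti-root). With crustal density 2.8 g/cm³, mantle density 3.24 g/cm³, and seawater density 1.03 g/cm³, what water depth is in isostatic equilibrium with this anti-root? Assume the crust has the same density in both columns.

2.44 km

Replacing a thickness d of crust by seawater at the top must be balanced by replacing crust with mantle at the base: d (ρ_c − ρ_w) = a (ρ_m − ρ_c).
d = a (ρ_m − ρ_c)/(ρ_c − ρ_w) = 9.832 km × 0.44/1.77 = 2.44 km.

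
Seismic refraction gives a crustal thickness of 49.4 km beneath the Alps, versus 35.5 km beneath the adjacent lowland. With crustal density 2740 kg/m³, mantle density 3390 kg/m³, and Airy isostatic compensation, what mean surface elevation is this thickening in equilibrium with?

2.67 km

Excess crust Δ = 49.4 km − 35.5 km = 13.9 km, split between elevation h and root r with h + r = Δ.
Airy balance ρ_c h = (ρ_m − ρ_c) r gives r = h ρ_c/(ρ_m − ρ_c), so h (1 + ρ_c/(ρ_m − ρ_c)) = Δ, i.e. h = Δ (ρ_m − ρ_c)/ρ_m.
h = 13.9 km × 650/3390 = 2.67 km.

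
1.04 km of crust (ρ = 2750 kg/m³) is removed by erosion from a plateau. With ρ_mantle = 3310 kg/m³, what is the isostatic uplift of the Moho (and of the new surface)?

Unloading: uplift u = e ρ_c/ρ_m = 1.04 km × 2750/3310 = 0.864 km.

0.864 km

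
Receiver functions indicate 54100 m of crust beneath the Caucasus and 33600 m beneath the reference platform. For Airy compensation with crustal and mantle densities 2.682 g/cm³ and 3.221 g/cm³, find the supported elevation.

3430 m

Excess crust Δ = 54100 m − 33600 m = 20500 m, split between elevation h and root r with h + r = Δ.
Airy balance ρ_c h = (ρ_m − ρ_c) r gives r = h ρ_c/(ρ_m − ρ_c), so h (1 + ρ_c/(ρ_m − ρ_c)) = Δ, i.e. h = Δ (ρ_m − ρ_c)/ρ_m.
h = 20500 m × 0.539/3.221 = 3430 m.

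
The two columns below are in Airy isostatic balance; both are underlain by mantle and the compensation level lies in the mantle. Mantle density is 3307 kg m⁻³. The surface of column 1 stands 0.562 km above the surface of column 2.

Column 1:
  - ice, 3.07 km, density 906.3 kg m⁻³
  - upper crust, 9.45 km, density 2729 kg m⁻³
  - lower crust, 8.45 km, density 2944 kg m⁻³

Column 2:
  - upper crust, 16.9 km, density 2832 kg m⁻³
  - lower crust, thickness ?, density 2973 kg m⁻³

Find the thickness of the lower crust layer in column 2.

18 km

Take the compensation level at the base of the deeper column (depth z_c below the surface of column 1) and equate Σ ρ_i t_i down to z_c; mantle fills any gap and the z_c terms cancel.
Column 1: 3.07×906.3 + 9.45×2729 + 8.45×2944 + (z_c − 20.97)×3307
Column 2: 0.562×0 + 16.9×2832 + x×2973 + (z_c − 0.562 − 16.9 − x)×3307
The z_c×3307 term appears on both sides and cancels. Collect the known terms of each column as K = Σ(ρt)_known − 3307 × (depth of known layers): K_1 = 53448.191 − 3307×20.97 = −15899.599; K_2 = 47860.8 − 3307×(0.562 + 16.9) = −9886.034.
Balance: K_1 = K_2 − x×(3307 − 2973), so x = (K_2 − K_1)/(3307 − 2973) = 6013.57/334 = 18 km.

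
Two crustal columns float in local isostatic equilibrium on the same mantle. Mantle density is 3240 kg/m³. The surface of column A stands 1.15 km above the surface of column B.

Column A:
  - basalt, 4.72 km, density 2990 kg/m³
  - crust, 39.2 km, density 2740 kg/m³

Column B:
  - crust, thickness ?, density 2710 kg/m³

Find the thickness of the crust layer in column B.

Take the compensation level at the base of the deeper column (depth z_c below the surface of column A) and equate Σ ρ_i t_i down to z_c; mantle fills any gap and the z_c terms cancel.
Column A: 4.72×2990 + 39.2×2740 + (z_c − 43.92)×3240
Column B: 1.15×0 + x×2710 + (z_c − 1.15 − 0 − x)×3240
The z_c×3240 term appears on both sides and cancels. Collect the known terms of each column as K = Σ(ρt)_known − 3240 × (depth of known layers): K_A = 121520.8 − 3240×43.92 = −20780; K_B = 0 − 3240×(1.15 + 0) = −3726.
Balance: K_A = K_B − x×(3240 − 2710), so x = (K_B − K_A)/(3240 − 2710) = 17054/530 = 32.2 km.

32.2 km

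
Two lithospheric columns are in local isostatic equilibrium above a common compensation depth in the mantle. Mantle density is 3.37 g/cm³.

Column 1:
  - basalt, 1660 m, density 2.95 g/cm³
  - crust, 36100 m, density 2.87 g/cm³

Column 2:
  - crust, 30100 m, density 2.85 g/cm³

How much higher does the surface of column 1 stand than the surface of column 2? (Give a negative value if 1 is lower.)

918 m

For any compensation level in the mantle, the mantle terms cancel and isostasy reduces to e = (Σt_1 − Σt_2) − (Σ(ρt)_1 − Σ(ρt)_2) / ρ_m.
Σt_1 = 37760 m; Σt_2 = 30100 m; Σ(ρt)_1 = 108504; Σ(ρt)_2 = 85785 (in m·g/cm³).
e = (37760 − 30100) − (108504 − 85785) / 3.37 = 918 m.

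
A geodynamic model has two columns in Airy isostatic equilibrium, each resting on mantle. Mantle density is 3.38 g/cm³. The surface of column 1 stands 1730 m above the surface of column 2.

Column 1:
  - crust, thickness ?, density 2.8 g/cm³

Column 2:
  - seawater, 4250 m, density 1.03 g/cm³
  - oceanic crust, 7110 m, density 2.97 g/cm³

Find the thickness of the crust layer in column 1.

32300 m

Take the compensation level at the base of the deeper column (depth z_c below the surface of column 1) and equate Σ ρ_i t_i down to z_c; mantle fills any gap and the z_c terms cancel.
Column 1: x×2.8 + (z_c − 0 − x)×3.38
Column 2: 1730×0 + 4250×1.03 + 7110×2.97 + (z_c − 1730 − 11360)×3.38
The z_c×3.38 term appears on both sides and cancels. Collect the known terms of each column as K = Σ(ρt)_known − 3.38 × (depth of known layers): K_1 = 0 − 3.38×0 = 0; K_2 = 25494.2 − 3.38×(1730 + 11360) = −18750.
Balance: K_1 − x×(3.38 − 2.8) = K_2, so x = (K_1 − K_2)/(3.38 − 2.8) = 18750/0.58 = 32300 m.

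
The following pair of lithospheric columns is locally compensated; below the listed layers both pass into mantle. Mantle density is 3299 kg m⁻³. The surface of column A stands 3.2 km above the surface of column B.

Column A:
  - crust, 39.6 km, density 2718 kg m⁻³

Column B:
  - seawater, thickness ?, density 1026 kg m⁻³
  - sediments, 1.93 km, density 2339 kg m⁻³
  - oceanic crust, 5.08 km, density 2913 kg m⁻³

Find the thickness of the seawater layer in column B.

3.8 km

Take the compensation level at the base of the deeper column (depth z_c below the surface of column A) and equate Σ ρ_i t_i down to z_c; mantle fills any gap and the z_c terms cancel.
Column A: 39.6×2718 + (z_c − 39.6)×3299
Column B: 3.2×0 + x×1026 + 1.93×2339 + 5.08×2913 + (z_c − 3.2 − 7.01 − x)×3299
The z_c×3299 term appears on both sides and cancels. Collect the known terms of each column as K = Σ(ρt)_known − 3299 × (depth of known layers): K_A = 107632.8 − 3299×39.6 = −23007.6; K_B = 19312.31 − 3299×(3.2 + 7.01) = −14370.48.
Balance: K_A = K_B − x×(3299 − 1026), so x = (K_B − K_A)/(3299 − 1026) = 8637.12/2273 = 3.8 km.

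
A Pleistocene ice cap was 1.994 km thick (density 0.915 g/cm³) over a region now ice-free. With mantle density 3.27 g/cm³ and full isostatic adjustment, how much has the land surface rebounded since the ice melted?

0.558 km

Removing the load lets mantle flow back in; uplift u satisfies ρ_ice t = ρ_m u.
u = t ρ_ice/ρ_m = 1.994 km × 0.915/3.27 = 0.558 km.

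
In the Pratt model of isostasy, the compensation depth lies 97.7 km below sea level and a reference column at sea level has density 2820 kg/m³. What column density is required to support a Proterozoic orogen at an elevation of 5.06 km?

2680 kg/m³

Pratt balance: ρ_ref D = ρ (D + h).
ρ = ρ_ref D/(D + h) = 2820 × 97.7 km/(97.7 km + 5.06 km) = 2680 kg/m³.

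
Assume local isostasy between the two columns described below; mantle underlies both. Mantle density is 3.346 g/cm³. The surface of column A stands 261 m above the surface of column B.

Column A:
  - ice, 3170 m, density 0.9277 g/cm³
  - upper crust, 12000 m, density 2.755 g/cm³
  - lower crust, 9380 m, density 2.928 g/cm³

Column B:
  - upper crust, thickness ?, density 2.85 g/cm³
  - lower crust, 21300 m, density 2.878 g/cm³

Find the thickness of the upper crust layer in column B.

Take the compensation level at the base of the deeper column (depth z_c below the surface of column A) and equate Σ ρ_i t_i down to z_c; mantle fills any gap and the z_c terms cancel.
Column A: 3170×0.9277 + 12000×2.755 + 9380×2.928 + (z_c − 24550)×3.346
Column B: 261×0 + x×2.85 + 21300×2.878 + (z_c − 261 − 21300 − x)×3.346
The z_c×3.346 term appears on both sides and cancels. Collect the known terms of each column as K = Σ(ρt)_known − 3.346 × (depth of known layers): K_A = 63465.449 − 3.346×24550 = −18678.851; K_B = 61301.4 − 3.346×(261 + 21300) = −10841.706.
Balance: K_A = K_B − x×(3.346 − 2.85), so x = (K_B − K_A)/(3.346 − 2.85) = 7837.15/0.496 = 15800 m.

15800 m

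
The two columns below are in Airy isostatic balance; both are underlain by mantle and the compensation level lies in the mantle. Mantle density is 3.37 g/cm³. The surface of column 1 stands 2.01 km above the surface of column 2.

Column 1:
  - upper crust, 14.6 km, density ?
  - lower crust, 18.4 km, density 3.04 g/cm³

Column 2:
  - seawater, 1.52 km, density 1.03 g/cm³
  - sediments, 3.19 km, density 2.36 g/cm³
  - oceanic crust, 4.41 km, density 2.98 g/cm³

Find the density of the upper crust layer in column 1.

2.74 g/cm³

Take the compensation level at the base of the deeper column (depth z_c below the surface of column 1) and equate Σ ρ_i t_i down to z_c; mantle fills any gap and the z_c terms cancel.
Column 1: 14.6×ρ + 18.4×3.04 + (z_c − 33)×3.37
Column 2: 2.01×0 + 1.52×1.03 + 3.19×2.36 + 4.41×2.98 + (z_c − 2.01 − 9.12)×3.37
The z_c×3.37 term appears on both sides and cancels. Collect the known terms of each column as K = Σ(ρt)_known − 3.37 × (depth of known layers): K_1 = 55.936 − 3.37×33 = −55.274; K_2 = 22.2358 − 3.37×(2.01 + 9.12) = −15.2723.
Balance: K_1 + 14.6×ρ = K_2, so ρ = (K_2 − K_1)/14.6 = 40.0017/14.6 = 2.74 g/cm³.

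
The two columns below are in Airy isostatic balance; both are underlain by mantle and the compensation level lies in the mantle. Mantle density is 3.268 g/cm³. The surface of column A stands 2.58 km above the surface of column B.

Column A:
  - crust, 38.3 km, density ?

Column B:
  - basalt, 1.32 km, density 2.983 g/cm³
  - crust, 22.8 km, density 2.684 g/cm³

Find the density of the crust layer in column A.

2.69 g/cm³

Take the compensation level at the base of the deeper column (depth z_c below the surface of column A) and equate Σ ρ_i t_i down to z_c; mantle fills any gap and the z_c terms cancel.
Column A: 38.3×ρ + (z_c − 38.3)×3.268
Column B: 2.58×0 + 1.32×2.983 + 22.8×2.684 + (z_c − 2.58 − 24.12)×3.268
The z_c×3.268 term appears on both sides and cancels. Collect the known terms of each column as K = Σ(ρt)_known − 3.268 × (depth of known layers): K_A = 0 − 3.268×38.3 = −125.1644; K_B = 65.13276 − 3.268×(2.58 + 24.12) = −22.12284.
Balance: K_A + 38.3×ρ = K_B, so ρ = (K_B − K_A)/38.3 = 103.042/38.3 = 2.69 g/cm³.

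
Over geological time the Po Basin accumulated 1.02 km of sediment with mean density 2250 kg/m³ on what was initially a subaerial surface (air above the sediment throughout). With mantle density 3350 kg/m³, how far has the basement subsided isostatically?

Subaerial load: s = t ρ_sed / ρ_m = 1.02 km × 2250/3350 = 0.685 km.

0.685 km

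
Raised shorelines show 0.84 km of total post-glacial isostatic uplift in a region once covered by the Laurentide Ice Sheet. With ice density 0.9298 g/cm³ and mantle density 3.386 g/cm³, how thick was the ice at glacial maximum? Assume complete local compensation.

u = t ρ_ice/ρ_m → t = u ρ_m/ρ_ice = 0.84 km × 3.386/0.9298 = 3.06 km.

3.06 km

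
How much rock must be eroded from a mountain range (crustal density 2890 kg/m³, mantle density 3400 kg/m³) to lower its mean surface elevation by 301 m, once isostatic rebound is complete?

2010 m

Net drop Δ = e − u = e − e ρ_c/ρ_m = e (ρ_m − ρ_c)/ρ_m.
e = Δ ρ_m/(ρ_m − ρ_c) = 301 m × 3400/510 = 2010 m.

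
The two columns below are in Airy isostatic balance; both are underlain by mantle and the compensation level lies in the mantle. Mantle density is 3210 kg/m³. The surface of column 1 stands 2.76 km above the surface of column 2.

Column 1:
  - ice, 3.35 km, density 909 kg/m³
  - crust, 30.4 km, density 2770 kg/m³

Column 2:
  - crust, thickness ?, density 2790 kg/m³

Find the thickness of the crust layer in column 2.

29.1 km

Take the compensation level at the base of the deeper column (depth z_c below the surface of column 1) and equate Σ ρ_i t_i down to z_c; mantle fills any gap and the z_c terms cancel.
Column 1: 3.35×909 + 30.4×2770 + (z_c − 33.75)×3210
Column 2: 2.76×0 + x×2790 + (z_c − 2.76 − 0 − x)×3210
The z_c×3210 term appears on both sides and cancels. Collect the known terms of each column as K = Σ(ρt)_known − 3210 × (depth of known layers): K_1 = 87253.15 − 3210×33.75 = −21084.35; K_2 = 0 − 3210×(2.76 + 0) = −8859.6.
Balance: K_1 = K_2 − x×(3210 − 2790), so x = (K_2 − K_1)/(3210 − 2790) = 12224.8/420 = 29.1 km.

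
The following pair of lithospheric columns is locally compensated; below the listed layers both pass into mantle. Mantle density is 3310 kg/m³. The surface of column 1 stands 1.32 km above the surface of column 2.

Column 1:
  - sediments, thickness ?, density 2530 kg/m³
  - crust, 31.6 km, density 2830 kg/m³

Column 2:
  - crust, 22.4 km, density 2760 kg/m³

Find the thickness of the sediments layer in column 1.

1.95 km

Take the compensation level at the base of the deeper column (depth z_c below the surface of column 1) and equate Σ ρ_i t_i down to z_c; mantle fills any gap and the z_c terms cancel.
Column 1: x×2530 + 31.6×2830 + (z_c − 31.6 − x)×3310
Column 2: 1.32×0 + 22.4×2760 + (z_c − 1.32 − 22.4)×3310
The z_c×3310 term appears on both sides and cancels. Collect the known terms of each column as K = Σ(ρt)_known − 3310 × (depth of known layers): K_1 = 89428 − 3310×31.6 = −15168; K_2 = 61824 − 3310×(1.32 + 22.4) = −16689.2.
Balance: K_1 − x×(3310 − 2530) = K_2, so x = (K_1 − K_2)/(3310 − 2530) = 1521.2/780 = 1.95 km.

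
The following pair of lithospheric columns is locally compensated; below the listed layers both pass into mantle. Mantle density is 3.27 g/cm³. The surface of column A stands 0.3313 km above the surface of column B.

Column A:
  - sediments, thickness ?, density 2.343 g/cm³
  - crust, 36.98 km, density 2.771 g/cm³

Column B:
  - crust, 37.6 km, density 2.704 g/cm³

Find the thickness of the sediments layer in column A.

4.22 km

Take the compensation level at the base of the deeper column (depth z_c below the surface of column A) and equate Σ ρ_i t_i down to z_c; mantle fills any gap and the z_c terms cancel.
Column A: x×2.343 + 36.98×2.771 + (z_c − 36.98 − x)×3.27
Column B: 0.3313×0 + 37.6×2.704 + (z_c − 0.3313 − 37.6)×3.27
The z_c×3.27 term appears on both sides and cancels. Collect the known terms of each column as K = Σ(ρt)_known − 3.27 × (depth of known layers): K_A = 102.47158 − 3.27×36.98 = −18.45302; K_B = 101.6704 − 3.27×(0.3313 + 37.6) = −22.364951.
Balance: K_A − x×(3.27 − 2.343) = K_B, so x = (K_A − K_B)/(3.27 − 2.343) = 3.91193/0.927 = 4.22 km.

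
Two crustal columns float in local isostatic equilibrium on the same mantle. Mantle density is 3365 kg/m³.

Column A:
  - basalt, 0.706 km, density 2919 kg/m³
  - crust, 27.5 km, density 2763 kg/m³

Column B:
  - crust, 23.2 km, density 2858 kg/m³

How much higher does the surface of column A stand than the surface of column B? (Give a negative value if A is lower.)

For any compensation level in the mantle, the mantle terms cancel and isostasy reduces to e = (Σt_A − Σt_B) − (Σ(ρt)_A − Σ(ρt)_B) / ρ_m.
Σt_A = 28.206 km; Σt_B = 23.2 km; Σ(ρt)_A = 78043.314; Σ(ρt)_B = 66305.6 (in km·kg/m³).
e = (28.206 − 23.2) − (78043.314 − 66305.6) / 3365 = 1.52 km.

1.52 km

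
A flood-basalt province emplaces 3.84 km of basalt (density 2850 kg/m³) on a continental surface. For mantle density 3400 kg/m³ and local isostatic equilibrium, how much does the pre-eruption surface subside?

Subaerial loading: s = t ρ_load / ρ_m.
s = 3.84 km × 2850/3400 = 3.22 km.

3.22 km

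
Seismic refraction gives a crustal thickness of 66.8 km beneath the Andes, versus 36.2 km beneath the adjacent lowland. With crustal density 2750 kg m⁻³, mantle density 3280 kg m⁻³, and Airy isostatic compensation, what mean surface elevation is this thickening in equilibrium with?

4.94 km

Excess crust Δ = 66.8 km − 36.2 km = 30.6 km, split between elevation h and root r with h + r = Δ.
Airy balance ρ_c h = (ρ_m − ρ_c) r gives r = h ρ_c/(ρ_m − ρ_c), so h (1 + ρ_c/(ρ_m − ρ_c)) = Δ, i.e. h = Δ (ρ_m − ρ_c)/ρ_m.
h = 30.6 km × 530/3280 = 4.94 km.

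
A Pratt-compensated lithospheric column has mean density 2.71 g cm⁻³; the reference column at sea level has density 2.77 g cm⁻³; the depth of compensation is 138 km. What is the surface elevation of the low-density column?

3.06 km

ρ_ref D = ρ (D + h) → h = D (ρ_ref − ρ)/ρ.
h = 138 km × (2.77 − 2.71)/2.71 = 3.06 km.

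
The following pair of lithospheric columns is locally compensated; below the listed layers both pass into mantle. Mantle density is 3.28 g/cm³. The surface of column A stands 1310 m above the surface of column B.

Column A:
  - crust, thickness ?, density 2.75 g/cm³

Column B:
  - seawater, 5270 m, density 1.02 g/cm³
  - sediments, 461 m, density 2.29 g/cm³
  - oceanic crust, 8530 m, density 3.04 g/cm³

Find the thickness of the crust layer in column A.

35300 m

Take the compensation level at the base of the deeper column (depth z_c below the surface of column A) and equate Σ ρ_i t_i down to z_c; mantle fills any gap and the z_c terms cancel.
Column A: x×2.75 + (z_c − 0 − x)×3.28
Column B: 1310×0 + 5270×1.02 + 461×2.29 + 8530×3.04 + (z_c − 1310 − 14261)×3.28
The z_c×3.28 term appears on both sides and cancels. Collect the known terms of each column as K = Σ(ρt)_known − 3.28 × (depth of known layers): K_A = 0 − 3.28×0 = 0; K_B = 32362.29 − 3.28×(1310 + 14261) = −18710.59.
Balance: K_A − x×(3.28 − 2.75) = K_B, so x = (K_A − K_B)/(3.28 − 2.75) = 18710.6/0.53 = 35300 m.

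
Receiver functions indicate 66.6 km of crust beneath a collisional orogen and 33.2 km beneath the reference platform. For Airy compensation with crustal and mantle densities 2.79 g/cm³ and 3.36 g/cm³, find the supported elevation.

Excess crust Δ = 66.6 km − 33.2 km = 33.4 km, split between elevation h and root r with h + r = Δ.
Airy balance ρ_c h = (ρ_m − ρ_c) r gives r = h ρ_c/(ρ_m − ρ_c), so h (1 + ρ_c/(ρ_m − ρ_c)) = Δ, i.e. h = Δ (ρ_m − ρ_c)/ρ_m.
h = 33.4 km × 0.57/3.36 = 5.67 km.

5.67 km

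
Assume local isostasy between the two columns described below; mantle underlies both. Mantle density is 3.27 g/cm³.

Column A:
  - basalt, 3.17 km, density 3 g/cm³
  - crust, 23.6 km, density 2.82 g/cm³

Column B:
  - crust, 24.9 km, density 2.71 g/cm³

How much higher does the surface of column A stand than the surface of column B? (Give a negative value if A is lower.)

−0.755 km

For any compensation level in the mantle, the mantle terms cancel and isostasy reduces to e = (Σt_A − Σt_B) − (Σ(ρt)_A − Σ(ρt)_B) / ρ_m.
Σt_A = 26.77 km; Σt_B = 24.9 km; Σ(ρt)_A = 76.062; Σ(ρt)_B = 67.479 (in km·g/cm³).
e = (26.77 − 24.9) − (76.062 − 67.479) / 3.27 = −0.755 km.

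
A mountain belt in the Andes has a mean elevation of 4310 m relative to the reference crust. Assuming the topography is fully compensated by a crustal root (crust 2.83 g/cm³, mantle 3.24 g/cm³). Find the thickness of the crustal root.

29700 m

In Airy isostatic equilibrium: the weight of the topography is balanced by the buoyancy of the root, ρ_c h = (ρ_m − ρ_c) r.
r = h · ρ_c / (ρ_m − ρ_c) = 4310 m × 2.83 / (3.24 − 2.83) = 29700 m.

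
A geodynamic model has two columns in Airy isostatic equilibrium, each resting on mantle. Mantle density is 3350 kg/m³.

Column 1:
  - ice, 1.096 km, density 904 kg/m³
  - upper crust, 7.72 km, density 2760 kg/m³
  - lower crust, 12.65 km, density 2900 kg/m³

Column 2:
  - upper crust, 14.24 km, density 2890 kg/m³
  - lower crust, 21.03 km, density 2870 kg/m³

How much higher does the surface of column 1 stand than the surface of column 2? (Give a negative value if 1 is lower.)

For any compensation level in the mantle, the mantle terms cancel and isostasy reduces to e = (Σt_1 − Σt_2) − (Σ(ρt)_1 − Σ(ρt)_2) / ρ_m.
Σt_1 = 21.466 km; Σt_2 = 35.27 km; Σ(ρt)_1 = 58982.984; Σ(ρt)_2 = 101509.7 (in km·kg/m³).
e = (21.466 − 35.27) − (58982.984 − 101509.7) / 3350 = −1.11 km.

−1.11 km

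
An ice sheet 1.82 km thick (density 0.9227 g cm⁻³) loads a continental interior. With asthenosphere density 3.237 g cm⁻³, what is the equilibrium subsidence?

Equating mass per unit area of the two columns: the ice load ρ_ice t is balanced by mantle displaced below, ρ_m s.
s = t ρ_ice / ρ_m = 1.82 km × 0.9227/3.237 = 0.519 km.

0.519 km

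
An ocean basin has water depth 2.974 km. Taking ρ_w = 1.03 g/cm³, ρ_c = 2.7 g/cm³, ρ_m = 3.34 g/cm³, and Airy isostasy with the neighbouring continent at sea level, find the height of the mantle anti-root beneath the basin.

Isostatic balance requires: replacing crust with seawater at the top is compensated by replacing crust with mantle at the base: d (ρ_c − ρ_w) = a (ρ_m − ρ_c).
a = d (ρ_c − ρ_w)/(ρ_m − ρ_c) = 2.974 km × 1.67/0.64 = 7.76 km.

7.76 km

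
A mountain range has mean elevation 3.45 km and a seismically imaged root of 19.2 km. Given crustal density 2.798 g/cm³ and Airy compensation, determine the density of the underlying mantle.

Airy balance: ρ_c h = (ρ_m − ρ_c) r → ρ_m = ρ_c (1 + h/r).
ρ_m = 2.798 × (1 + 3.45 km/19.2 km) = 3.3 g/cm³.

3.3 g/cm³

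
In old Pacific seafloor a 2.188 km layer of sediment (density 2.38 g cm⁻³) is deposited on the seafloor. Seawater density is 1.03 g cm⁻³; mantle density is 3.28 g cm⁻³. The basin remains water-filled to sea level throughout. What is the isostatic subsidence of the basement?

Submarine loading: the sediment displaces seawater, and the subsidence is in turn flooded, so s (ρ_m − ρ_w) = t (ρ_sed − ρ_w).
s = 2.188 km × (2.38 − 1.03) / (3.28 − 1.03) = 1.31 km.

1.31 km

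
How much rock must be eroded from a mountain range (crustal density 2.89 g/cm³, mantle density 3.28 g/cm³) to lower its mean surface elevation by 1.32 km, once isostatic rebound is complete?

Net drop Δ = e − u = e − e ρ_c/ρ_m = e (ρ_m − ρ_c)/ρ_m.
e = Δ ρ_m/(ρ_m − ρ_c) = 1.32 km × 3.28/0.39 = 11.1 km.

11.1 km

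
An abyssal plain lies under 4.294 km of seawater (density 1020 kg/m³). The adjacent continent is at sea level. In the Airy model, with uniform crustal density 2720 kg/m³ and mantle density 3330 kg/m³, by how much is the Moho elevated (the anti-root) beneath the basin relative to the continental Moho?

Equating mass per unit area of the two columns: replacing crust with seawater at the top is compensated by replacing crust with mantle at the base: d (ρ_c − ρ_w) = a (ρ_m − ρ_c).
a = d (ρ_c − ρ_w)/(ρ_m − ρ_c) = 4.294 km × 1700/610 = 12 km.

12 km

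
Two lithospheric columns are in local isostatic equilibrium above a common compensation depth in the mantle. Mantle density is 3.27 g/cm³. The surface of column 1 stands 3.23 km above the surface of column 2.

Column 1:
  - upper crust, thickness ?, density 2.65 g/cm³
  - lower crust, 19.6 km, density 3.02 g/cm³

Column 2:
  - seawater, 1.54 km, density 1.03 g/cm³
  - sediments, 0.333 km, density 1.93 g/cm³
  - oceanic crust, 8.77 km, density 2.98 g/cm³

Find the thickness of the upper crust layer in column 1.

Take the compensation level at the base of the deeper column (depth z_c below the surface of column 1) and equate Σ ρ_i t_i down to z_c; mantle fills any gap and the z_c terms cancel.
Column 1: x×2.65 + 19.6×3.02 + (z_c − 19.6 − x)×3.27
Column 2: 3.23×0 + 1.54×1.03 + 0.333×1.93 + 8.77×2.98 + (z_c − 3.23 − 10.643)×3.27
The z_c×3.27 term appears on both sides and cancels. Collect the known terms of each column as K = Σ(ρt)_known − 3.27 × (depth of known layers): K_1 = 59.192 − 3.27×19.6 = −4.9; K_2 = 28.36349 − 3.27×(3.23 + 10.643) = −17.00122.
Balance: K_1 − x×(3.27 − 2.65) = K_2, so x = (K_1 − K_2)/(3.27 − 2.65) = 12.1012/0.62 = 19.5 km.

19.5 km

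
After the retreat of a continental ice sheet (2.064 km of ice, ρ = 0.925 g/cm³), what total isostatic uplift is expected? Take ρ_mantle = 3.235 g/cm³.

0.59 km

Removing the load lets mantle flow back in; uplift u satisfies ρ_ice t = ρ_m u.
u = t ρ_ice/ρ_m = 2.064 km × 0.925/3.235 = 0.59 km.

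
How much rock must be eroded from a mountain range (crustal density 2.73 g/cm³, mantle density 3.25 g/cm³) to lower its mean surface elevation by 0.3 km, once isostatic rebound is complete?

1.88 km

Net drop Δ = e − u = e − e ρ_c/ρ_m = e (ρ_m − ρ_c)/ρ_m.
e = Δ ρ_m/(ρ_m − ρ_c) = 0.3 km × 3.25/0.52 = 1.88 km.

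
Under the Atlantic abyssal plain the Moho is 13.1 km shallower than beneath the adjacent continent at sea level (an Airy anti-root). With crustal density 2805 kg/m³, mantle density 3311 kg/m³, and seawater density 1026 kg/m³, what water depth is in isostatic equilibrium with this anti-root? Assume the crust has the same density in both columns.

3.73 km

Replacing a thickness d of crust by seawater at the top must be balanced by replacing crust with mantle at the base: d (ρ_c − ρ_w) = a (ρ_m − ρ_c).
d = a (ρ_m − ρ_c)/(ρ_c − ρ_w) = 13.1 km × 506/1779 = 3.73 km.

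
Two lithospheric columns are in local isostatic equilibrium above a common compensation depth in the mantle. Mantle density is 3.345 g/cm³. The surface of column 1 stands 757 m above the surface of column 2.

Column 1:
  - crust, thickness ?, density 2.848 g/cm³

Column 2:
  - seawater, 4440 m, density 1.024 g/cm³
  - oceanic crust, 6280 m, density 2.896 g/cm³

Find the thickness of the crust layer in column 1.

Take the compensation level at the base of the deeper column (depth z_c below the surface of column 1) and equate Σ ρ_i t_i down to z_c; mantle fills any gap and the z_c terms cancel.
Column 1: x×2.848 + (z_c − 0 − x)×3.345
Column 2: 757×0 + 4440×1.024 + 6280×2.896 + (z_c − 757 − 10720)×3.345
The z_c×3.345 term appears on both sides and cancels. Collect the known terms of each column as K = Σ(ρt)_known − 3.345 × (depth of known layers): K_1 = 0 − 3.345×0 = 0; K_2 = 22733.44 − 3.345×(757 + 10720) = −15657.125.
Balance: K_1 − x×(3.345 − 2.848) = K_2, so x = (K_1 − K_2)/(3.345 − 2.848) = 15657.1/0.497 = 31500 m.

31500 m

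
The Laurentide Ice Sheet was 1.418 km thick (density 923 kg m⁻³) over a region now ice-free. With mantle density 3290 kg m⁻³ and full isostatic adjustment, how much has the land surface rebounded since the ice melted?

Removing the load lets mantle flow back in; uplift u satisfies ρ_ice t = ρ_m u.
u = t ρ_ice/ρ_m = 1.418 km × 923/3290 = 0.398 km.

0.398 km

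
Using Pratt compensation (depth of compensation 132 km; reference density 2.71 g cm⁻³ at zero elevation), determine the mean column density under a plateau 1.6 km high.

2.68 g cm⁻³

Pratt balance: ρ_ref D = ρ (D + h).
ρ = ρ_ref D/(D + h) = 2.71 × 132 km/(132 km + 1.6 km) = 2.68 g cm⁻³.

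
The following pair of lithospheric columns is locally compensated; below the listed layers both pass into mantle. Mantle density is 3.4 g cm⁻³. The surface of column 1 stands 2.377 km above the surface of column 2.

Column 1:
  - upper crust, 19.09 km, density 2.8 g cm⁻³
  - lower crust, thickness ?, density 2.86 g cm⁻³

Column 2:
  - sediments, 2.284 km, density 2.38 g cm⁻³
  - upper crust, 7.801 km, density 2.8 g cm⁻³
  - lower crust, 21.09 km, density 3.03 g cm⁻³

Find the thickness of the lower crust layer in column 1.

21.2 km

Take the compensation level at the base of the deeper column (depth z_c below the surface of column 1) and equate Σ ρ_i t_i down to z_c; mantle fills any gap and the z_c terms cancel.
Column 1: 19.09×2.8 + x×2.86 + (z_c − 19.09 − x)×3.4
Column 2: 2.377×0 + 2.284×2.38 + 7.801×2.8 + 21.09×3.03 + (z_c − 2.377 − 31.175)×3.4
The z_c×3.4 term appears on both sides and cancels. Collect the known terms of each column as K = Σ(ρt)_known − 3.4 × (depth of known layers): K_1 = 53.452 − 3.4×19.09 = −11.454; K_2 = 91.18142 − 3.4×(2.377 + 31.175) = −22.89538.
Balance: K_1 − x×(3.4 − 2.86) = K_2, so x = (K_1 − K_2)/(3.4 − 2.86) = 11.4414/0.54 = 21.2 km.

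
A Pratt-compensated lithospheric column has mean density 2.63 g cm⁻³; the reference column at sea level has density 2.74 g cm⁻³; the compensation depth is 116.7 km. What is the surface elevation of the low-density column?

4.88 km

ρ_ref D = ρ (D + h) → h = D (ρ_ref − ρ)/ρ.
h = 116.7 km × (2.74 − 2.63)/2.63 = 4.88 km.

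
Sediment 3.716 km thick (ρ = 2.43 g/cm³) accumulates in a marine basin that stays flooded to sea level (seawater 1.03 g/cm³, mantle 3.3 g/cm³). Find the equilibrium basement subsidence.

2.29 km

Submarine loading: the sediment displaces seawater, and the subsidence is in turn flooded, so s (ρ_m − ρ_w) = t (ρ_sed − ρ_w).
s = 3.716 km × (2.43 − 1.03) / (3.3 − 1.03) = 2.29 km.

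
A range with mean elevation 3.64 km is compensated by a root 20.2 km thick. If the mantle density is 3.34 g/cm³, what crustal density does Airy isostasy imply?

ρ_c h = (ρ_m − ρ_c) r → ρ_c (h + r) = ρ_m r → ρ_c = ρ_m r / (h + r).
ρ_c = 3.34 × 20.2 km / (3.64 km + 20.2 km) = 2.83 g/cm³.

2.83 g/cm³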